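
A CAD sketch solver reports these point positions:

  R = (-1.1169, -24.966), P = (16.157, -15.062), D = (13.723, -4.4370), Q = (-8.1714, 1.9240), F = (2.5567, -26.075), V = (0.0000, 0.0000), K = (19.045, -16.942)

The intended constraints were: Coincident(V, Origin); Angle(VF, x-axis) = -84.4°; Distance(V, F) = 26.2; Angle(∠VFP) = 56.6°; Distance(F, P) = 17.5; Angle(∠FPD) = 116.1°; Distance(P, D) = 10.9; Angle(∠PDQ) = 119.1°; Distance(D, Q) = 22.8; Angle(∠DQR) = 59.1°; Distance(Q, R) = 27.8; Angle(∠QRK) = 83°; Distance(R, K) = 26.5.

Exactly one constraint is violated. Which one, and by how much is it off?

Distance(R, K) = 26.5 — off by 4.80.

V = (0.00, 0.00) ✓; VF at -84.40° ✓; |VF| = 26.20 ✓; ∠VFP = 56.60° ✓; |FP| = 17.50 ✓; ∠FPD = 116.1° ✓; |PD| = 10.90 ✓; ∠PDQ = 119.1° ✓; |DQ| = 22.80 ✓; ∠DQR = 59.10° ✓; |QR| = 27.80 ✓; ∠QRK = 83.00° ✓; |RK| = 21.70 ✗.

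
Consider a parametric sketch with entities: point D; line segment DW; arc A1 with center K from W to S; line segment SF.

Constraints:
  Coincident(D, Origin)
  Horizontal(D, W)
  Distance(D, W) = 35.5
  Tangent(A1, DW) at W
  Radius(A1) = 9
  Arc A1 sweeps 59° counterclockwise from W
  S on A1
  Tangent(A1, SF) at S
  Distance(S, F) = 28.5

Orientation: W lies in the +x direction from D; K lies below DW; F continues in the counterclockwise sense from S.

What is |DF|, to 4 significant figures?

31.64

On A1, W sits at bearing 90° from K; a 59° counterclockwise sweep puts S at bearing 149°, so S = K + 9.0·(cos 149°, sin 149°) = (27.79, -4.365). A1 meets SF tangentially, so KS is at right angles to SF, so SF runs along (−sin 149°, cos 149°); with |SF| = 28.5, F = (13.11, -28.79). Then |DF| = |F − D| = 31.64.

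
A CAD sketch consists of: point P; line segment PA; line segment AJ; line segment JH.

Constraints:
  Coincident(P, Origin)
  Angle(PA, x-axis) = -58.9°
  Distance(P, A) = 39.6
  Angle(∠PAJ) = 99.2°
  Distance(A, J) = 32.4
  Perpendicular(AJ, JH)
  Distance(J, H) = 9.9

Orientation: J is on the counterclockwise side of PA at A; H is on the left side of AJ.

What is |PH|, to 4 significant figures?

48.50

P is at the origin; PA runs at -58.9° with length 39.6, so A = 39.6·(cos -58.9°, sin -58.9°) = (20.45, -33.91). ∠PAJ = 99.2°, so AJ runs at -58.9° + (180° − 99.2°) = 21.90° from the x-axis; with |AJ| = 32.4, J = A + 32.4·(cos 21.90°, sin 21.90°) = (50.52, -21.82). AJ ⟂ JH; with |JH| = 9.9 on the left of AJ, H = J + 9.9·(-0.3730, 0.9278) = (46.82, -12.64). Then |PH| = |H − P| = 48.50.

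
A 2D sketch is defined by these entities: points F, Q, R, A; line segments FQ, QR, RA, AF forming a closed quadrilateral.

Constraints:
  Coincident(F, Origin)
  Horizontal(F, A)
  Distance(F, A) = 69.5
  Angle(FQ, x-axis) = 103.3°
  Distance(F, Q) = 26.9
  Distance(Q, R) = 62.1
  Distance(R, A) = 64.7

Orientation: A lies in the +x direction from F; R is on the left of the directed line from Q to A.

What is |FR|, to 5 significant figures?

75.616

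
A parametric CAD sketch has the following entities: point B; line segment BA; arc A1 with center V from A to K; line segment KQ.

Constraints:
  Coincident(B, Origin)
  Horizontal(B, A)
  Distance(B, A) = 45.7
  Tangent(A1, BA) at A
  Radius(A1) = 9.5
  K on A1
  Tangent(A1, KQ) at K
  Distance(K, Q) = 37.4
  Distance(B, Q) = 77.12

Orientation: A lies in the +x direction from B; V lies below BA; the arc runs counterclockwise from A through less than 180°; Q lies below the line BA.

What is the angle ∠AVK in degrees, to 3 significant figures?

132°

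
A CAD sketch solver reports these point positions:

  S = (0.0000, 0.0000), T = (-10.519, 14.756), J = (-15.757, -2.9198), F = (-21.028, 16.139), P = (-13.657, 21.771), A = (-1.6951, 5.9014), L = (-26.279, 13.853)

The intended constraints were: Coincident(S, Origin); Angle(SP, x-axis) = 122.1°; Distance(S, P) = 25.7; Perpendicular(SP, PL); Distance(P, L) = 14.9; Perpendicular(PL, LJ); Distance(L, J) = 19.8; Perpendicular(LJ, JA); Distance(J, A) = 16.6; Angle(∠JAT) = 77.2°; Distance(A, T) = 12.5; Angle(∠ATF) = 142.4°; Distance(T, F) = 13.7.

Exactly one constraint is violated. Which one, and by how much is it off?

Distance(T, F) = 13.7 — off by 3.10.

S = (0.00, 0.00) ✓; SP at 122.1° ✓; |SP| = 25.70 ✓; ∠(SP, PL) = 90.00° ✓; |PL| = 14.90 ✓; ∠(PL, LJ) = 90.00° ✓; |LJ| = 19.80 ✓; ∠(LJ, JA) = 90.00° ✓; |JA| = 16.60 ✓; ∠JAT = 77.20° ✓; |AT| = 12.50 ✓; ∠ATF = 142.4° ✓; |TF| = 10.60 ✗.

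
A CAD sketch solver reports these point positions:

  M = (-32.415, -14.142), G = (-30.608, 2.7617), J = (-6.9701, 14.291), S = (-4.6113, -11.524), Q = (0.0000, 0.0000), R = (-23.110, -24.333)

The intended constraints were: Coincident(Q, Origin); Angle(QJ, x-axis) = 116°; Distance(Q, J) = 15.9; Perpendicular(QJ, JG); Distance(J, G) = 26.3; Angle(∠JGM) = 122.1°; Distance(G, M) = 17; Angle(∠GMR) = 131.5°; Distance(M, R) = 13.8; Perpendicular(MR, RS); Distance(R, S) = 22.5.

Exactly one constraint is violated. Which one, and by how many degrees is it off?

Perpendicular(MR, RS) — off by 7.70°.

Q = (0.00, 0.00) ✓; QJ at 116.0° ✓; |QJ| = 15.90 ✓; ∠(QJ, JG) = 90.00° ✓; |JG| = 26.30 ✓; ∠JGM = 122.1° ✓; |GM| = 17.00 ✓; ∠GMR = 131.5° ✓; |MR| = 13.80 ✓; ∠(MR, RS) = 82.30° ✗; |RS| = 22.50 ✓.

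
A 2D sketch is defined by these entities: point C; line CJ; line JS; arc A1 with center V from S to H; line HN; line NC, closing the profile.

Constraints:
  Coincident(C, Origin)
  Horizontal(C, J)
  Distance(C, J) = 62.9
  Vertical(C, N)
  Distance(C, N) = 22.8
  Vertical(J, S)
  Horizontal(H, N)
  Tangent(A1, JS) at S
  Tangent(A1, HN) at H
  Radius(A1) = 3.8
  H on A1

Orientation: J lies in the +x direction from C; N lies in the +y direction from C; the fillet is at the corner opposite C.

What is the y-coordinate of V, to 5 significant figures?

19.000

CN is vertical with |CN| = 22.8 and N on the +y side, so N = (0.0000, 22.800). The virtual corner opposite C is at (62.900, 22.800). Tangency of A1 to JS means the radius VS is perpendicular to JS and A1 meets HN tangentially, so VH is at right angles to HN, with radius 3.8, so the center V sits 3.8 in from both sides at V = (59.100, 19.000). So V.y = 19.000.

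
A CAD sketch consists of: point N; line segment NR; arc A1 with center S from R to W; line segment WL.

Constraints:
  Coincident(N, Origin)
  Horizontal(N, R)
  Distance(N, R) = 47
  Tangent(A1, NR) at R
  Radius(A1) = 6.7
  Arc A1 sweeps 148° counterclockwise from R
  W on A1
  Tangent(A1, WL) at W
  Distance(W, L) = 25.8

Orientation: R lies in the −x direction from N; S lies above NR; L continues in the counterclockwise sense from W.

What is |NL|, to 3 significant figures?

70.3

N is at the origin; N and R share the same y with |NR| = 47.0 and R on the −x side, so R = (-47.0, 0.00). Since A1 is tangent to NR there, SR ⟂ NR, so S = R + (0, 6.7) = (-47.0, 6.70). On A1, R sits at bearing -90° from S; a 148° counterclockwise sweep puts W at bearing 58°, so W = S + 6.7·(cos 58°, sin 58°) = (-43.4, 12.4). A1 meets WL tangentially, so SW is at right angles to WL, so WL runs along (−sin 58°, cos 58°); with |WL| = 25.8, L = (-65.3, 26.1). Then |NL| = |L − N| = 70.3.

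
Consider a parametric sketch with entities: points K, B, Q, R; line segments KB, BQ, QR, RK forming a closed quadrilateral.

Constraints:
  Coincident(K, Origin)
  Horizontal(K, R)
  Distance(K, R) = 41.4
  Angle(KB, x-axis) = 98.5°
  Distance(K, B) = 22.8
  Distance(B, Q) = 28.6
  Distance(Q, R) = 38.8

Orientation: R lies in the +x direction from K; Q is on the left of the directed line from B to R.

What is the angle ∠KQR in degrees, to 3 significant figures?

62.4°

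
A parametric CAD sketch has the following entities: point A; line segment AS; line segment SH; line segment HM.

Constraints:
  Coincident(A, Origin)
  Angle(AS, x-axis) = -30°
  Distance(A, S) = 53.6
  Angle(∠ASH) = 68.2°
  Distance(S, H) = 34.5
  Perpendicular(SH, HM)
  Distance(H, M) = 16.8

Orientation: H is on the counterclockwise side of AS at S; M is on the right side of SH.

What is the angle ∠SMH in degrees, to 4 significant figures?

64.04°

∠ASH = 68.2°, so SH runs at -30.0° + (180° − 68.2°) = 81.80° from the x-axis; with |SH| = 34.5, H = S + 34.5·(cos 81.80°, sin 81.80°) = (51.34, 7.347). SH is perpendicular to HM; with |HM| = 16.8 on the right of SH, M = H + 16.8·(0.9898, -0.1426) = (67.97, 4.951). Then cos ∠SMH = MS·MH / (|MS||MH|), giving 64.04°.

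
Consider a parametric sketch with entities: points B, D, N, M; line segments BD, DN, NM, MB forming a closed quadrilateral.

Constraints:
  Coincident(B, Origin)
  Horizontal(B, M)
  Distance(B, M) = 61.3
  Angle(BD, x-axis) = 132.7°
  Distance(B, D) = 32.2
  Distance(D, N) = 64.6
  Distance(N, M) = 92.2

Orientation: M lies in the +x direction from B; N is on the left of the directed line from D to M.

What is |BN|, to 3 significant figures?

79.3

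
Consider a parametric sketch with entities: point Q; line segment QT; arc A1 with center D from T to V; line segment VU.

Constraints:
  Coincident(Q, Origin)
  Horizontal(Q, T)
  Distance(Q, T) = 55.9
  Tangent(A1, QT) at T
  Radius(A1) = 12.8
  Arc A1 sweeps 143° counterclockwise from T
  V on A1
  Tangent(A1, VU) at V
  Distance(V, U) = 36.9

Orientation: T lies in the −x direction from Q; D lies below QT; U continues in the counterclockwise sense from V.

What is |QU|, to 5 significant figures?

56.664

On A1, T sits at bearing 90° from D; a 143° counterclockwise sweep puts V at bearing 233°, so V = D + 12.8·(cos 233°, sin 233°) = (-63.603, -23.023). The tangent condition forces DV to be normal to VU, so VU runs along (−sin 233°, cos 233°); with |VU| = 36.9, U = (-34.134, -45.230). Then |QU| = |U − Q| = 56.664.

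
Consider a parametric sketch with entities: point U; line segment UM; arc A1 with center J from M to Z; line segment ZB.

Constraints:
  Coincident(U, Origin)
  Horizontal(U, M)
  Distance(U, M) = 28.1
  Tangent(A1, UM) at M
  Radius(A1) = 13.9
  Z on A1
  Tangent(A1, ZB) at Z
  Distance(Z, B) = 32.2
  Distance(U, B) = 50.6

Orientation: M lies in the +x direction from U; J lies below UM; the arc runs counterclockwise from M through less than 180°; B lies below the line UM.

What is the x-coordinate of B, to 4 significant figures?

17.71

Checks: |JZ| = 13.90 ✓; ∠(JZ, ZB) = 90.00° ✓; |ZB| = 32.20 ✓; |UB| = 50.60 ✓.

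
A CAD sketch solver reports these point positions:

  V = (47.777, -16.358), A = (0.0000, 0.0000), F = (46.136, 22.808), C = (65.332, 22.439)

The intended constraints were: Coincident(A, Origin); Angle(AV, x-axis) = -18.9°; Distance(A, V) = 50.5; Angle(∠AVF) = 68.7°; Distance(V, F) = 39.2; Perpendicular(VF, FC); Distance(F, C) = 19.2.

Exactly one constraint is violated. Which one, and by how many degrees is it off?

Perpendicular(VF, FC) — off by 3.50°.

A = (0.00, 0.00) ✓; AV at -18.90° ✓; |AV| = 50.50 ✓; ∠AVF = 68.70° ✓; |VF| = 39.20 ✓; ∠(VF, FC) = 93.50° ✗; |FC| = 19.20 ✓.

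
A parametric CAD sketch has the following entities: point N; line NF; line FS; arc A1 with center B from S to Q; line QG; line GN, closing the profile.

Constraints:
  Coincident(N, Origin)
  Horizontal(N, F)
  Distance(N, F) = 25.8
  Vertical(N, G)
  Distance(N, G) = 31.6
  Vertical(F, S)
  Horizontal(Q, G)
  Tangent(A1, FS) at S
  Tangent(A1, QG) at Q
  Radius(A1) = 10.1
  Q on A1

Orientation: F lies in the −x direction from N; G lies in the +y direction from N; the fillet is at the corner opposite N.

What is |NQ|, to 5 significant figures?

35.285

N is at the origin; N and F share the same y with |NF| = 25.8 and F on the −x side, so F = (-25.800, 0.0000). NG is vertical with |NG| = 31.6 and G on the +y side, so G = (0.0000, 31.600). The virtual corner opposite N is at (-25.800, 31.600). Tangency of A1 to FS means the radius BS is perpendicular to FS and A1 meets QG tangentially, so BQ is at right angles to QG, with radius 10.1, so the center B sits 10.1 in from both sides at B = (-15.700, 21.500). That places the tangent points at S = (-25.800, 21.500) on FS and Q = (-15.700, 31.600) on QG. Then |NQ| = |Q − N| = 35.285.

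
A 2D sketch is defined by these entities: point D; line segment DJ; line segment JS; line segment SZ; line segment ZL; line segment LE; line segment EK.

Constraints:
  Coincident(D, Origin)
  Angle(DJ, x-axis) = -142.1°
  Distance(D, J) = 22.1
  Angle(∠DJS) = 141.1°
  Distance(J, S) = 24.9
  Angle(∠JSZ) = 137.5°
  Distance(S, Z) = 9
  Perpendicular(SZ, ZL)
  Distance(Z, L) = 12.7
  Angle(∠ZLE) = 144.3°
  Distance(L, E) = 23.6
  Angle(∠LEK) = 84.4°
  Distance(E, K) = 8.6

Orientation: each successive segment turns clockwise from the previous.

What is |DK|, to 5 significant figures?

16.268

∠ZLE = 144.3° gives LE at 10.800° from the x-axis; with |LE| = 23.6, E = (-16.939, 6.6885). ∠LEK = 84.4° gives EK at -84.800° from the x-axis; with |EK| = 8.6, K = (-16.160, -1.8761). Then |DK| = |K − D| = 16.268.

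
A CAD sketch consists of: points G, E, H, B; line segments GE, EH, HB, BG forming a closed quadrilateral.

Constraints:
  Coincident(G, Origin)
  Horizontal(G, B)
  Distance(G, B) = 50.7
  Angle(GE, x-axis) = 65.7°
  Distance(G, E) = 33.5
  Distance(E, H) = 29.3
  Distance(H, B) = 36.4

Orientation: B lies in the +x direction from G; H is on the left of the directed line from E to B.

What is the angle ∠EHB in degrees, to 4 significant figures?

92.99°

G is at the origin; GB is horizontal with |GB| = 50.7 and B in +x, so B = (50.7, 0). GE runs at 65.7° with |GE| = 33.5, so E = (13.79, 30.53). H is determined by |EH| = 29.3 and |HB| = 36.4 together: it lies at the intersection of circle(E, 29.3) and circle(B, 36.4). With |EB| = 47.90, the foot of the radical line on EB is 19.08 from E and the perpendicular offset is √(29.3² − 19.08²) = 22.23. Taking the left-of-EB solution: H = (42.66, 35.50).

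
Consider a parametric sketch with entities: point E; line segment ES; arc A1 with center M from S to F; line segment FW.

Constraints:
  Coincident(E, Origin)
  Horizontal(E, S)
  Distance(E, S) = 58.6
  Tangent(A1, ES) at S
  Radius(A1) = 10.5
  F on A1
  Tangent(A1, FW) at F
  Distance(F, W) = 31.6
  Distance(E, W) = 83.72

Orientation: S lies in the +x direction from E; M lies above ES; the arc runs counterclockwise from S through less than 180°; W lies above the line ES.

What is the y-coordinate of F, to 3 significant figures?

9.05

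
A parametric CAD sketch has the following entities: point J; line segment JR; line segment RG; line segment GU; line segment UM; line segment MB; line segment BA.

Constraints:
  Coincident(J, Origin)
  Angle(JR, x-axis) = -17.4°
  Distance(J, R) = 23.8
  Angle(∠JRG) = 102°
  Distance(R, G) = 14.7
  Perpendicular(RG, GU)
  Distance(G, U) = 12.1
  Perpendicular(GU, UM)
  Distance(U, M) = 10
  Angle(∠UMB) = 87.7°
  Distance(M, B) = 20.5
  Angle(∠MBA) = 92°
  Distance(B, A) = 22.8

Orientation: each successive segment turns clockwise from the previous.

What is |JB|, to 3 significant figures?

33.3

J is at the origin; JR runs at -17.4° with length 23.8, so R = (22.7, -7.12). ∠JRG = 102.0° gives RG at -95.4° from the x-axis; with |RG| = 14.7, G = (21.3, -21.8). RG is perpendicular to GU, so GU runs at 175°; with |GU| = 12.1, U = (9.28, -20.6). The perpendicularity gives UM at right angles to GU, so UM runs at 84.6°; with |UM| = 10.0, M = (10.2, -10.7). ∠UMB = 87.7° gives MB at -7.70° from the x-axis; with |MB| = 20.5, B = (30.5, -13.4). Then |JB| = |B − J| = 33.3.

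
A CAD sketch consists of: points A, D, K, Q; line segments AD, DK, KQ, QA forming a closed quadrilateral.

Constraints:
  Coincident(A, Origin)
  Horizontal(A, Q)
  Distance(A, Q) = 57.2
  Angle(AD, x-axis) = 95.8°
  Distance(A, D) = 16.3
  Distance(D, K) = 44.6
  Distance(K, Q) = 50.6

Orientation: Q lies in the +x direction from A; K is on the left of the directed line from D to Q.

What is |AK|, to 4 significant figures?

55.27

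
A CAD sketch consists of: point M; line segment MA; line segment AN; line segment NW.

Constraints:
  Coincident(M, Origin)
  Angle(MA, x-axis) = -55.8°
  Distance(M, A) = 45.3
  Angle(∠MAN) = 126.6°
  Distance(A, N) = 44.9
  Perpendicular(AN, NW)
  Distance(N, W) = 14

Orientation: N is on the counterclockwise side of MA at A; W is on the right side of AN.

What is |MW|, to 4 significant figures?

87.79

∠MAN = 126.6°, so AN runs at -55.8° + (180° − 126.6°) = -2.400° from the x-axis; with |AN| = 44.9, N = A + 44.9·(cos -2.400°, sin -2.400°) = (70.32, -39.35). AN is perpendicular to NW; with |NW| = 14.0 on the right of AN, W = N + 14.0·(-0.04188, -0.9991) = (69.74, -53.33). Then |MW| = |W − M| = 87.79.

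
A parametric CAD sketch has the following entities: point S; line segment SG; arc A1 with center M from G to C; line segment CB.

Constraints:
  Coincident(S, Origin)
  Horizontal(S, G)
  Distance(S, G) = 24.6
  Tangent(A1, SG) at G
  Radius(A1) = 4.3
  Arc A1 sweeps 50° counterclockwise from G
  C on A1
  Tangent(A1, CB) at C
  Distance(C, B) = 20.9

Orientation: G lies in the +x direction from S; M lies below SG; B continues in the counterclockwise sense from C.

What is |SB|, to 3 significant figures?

19.2

S is at the origin; S and G share the same y with |SG| = 24.6 and G on the +x side, so G = (24.6, 0.00). The tangent condition forces MG to be normal to SG, so M = G + (0, -4.3) = (24.6, -4.30). On A1, G sits at bearing 90° from M; a 50° counterclockwise sweep puts C at bearing 140°, so C = M + 4.3·(cos 140°, sin 140°) = (21.3, -1.54). A1 meets CB tangentially, so MC is at right angles to CB, so CB runs along (−sin 140°, cos 140°); with |CB| = 20.9, B = (7.87, -17.5). Then |SB| = |B − S| = 19.2.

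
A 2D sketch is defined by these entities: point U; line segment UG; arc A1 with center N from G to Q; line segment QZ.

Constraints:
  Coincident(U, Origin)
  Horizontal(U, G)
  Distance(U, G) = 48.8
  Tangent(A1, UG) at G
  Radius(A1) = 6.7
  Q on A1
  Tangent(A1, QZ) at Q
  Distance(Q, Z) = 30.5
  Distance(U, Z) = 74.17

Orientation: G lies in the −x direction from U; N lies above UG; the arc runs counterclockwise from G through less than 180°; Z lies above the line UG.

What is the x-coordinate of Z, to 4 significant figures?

-66.81

Checks: |NQ| = 6.700 ✓; ∠(NQ, QZ) = 90.00° ✓; |QZ| = 30.50 ✓; |UZ| = 74.17 ✓.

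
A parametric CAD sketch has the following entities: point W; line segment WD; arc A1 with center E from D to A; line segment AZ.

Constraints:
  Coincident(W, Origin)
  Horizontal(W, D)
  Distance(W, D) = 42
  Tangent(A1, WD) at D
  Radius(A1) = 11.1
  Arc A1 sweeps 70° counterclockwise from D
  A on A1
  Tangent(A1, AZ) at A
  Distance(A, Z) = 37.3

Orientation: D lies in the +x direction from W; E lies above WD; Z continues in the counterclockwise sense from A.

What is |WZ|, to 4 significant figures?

77.74

W is at the origin; WD is horizontal with |WD| = 42.0 and D on the +x side, so D = (42.00, 0.000). The tangent condition forces ED to be normal to WD, so E = D + (0, 11.1) = (42.00, 11.10). On A1, D sits at bearing -90° from E; a 70° counterclockwise sweep puts A at bearing -20°, so A = E + 11.1·(cos -20°, sin -20°) = (52.43, 7.304). The tangent condition forces EA to be normal to AZ, so AZ runs along (−sin -20°, cos -20°); with |AZ| = 37.3, Z = (65.19, 42.35). Then |WZ| = |Z − W| = 77.74.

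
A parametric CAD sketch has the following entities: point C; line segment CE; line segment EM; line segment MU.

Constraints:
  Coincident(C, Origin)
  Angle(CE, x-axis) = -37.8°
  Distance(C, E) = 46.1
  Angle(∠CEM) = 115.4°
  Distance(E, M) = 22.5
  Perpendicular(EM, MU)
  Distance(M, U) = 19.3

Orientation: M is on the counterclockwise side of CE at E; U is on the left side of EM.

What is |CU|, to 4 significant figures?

47.82

C is at the origin; CE runs at -37.8° with length 46.1, so E = 46.1·(cos -37.8°, sin -37.8°) = (36.43, -28.26). ∠CEM = 115.4°, so EM runs at -37.8° + (180° − 115.4°) = 26.80° from the x-axis; with |EM| = 22.5, M = E + 22.5·(cos 26.80°, sin 26.80°) = (56.51, -18.11). EM is perpendicular to MU; with |MU| = 19.3 on the left of EM, U = M + 19.3·(-0.4509, 0.8926) = (47.81, -0.8834). Then |CU| = |U − C| = 47.82.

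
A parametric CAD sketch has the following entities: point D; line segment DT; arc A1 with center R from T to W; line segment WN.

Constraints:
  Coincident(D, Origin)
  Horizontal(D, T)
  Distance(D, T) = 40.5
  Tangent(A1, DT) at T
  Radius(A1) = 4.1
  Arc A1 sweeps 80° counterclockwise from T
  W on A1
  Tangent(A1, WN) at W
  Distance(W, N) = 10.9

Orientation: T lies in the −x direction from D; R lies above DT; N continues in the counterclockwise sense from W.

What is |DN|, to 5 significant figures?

37.343

D is at the origin; DT is horizontal with |DT| = 40.5 and T on the −x side, so T = (-40.500, 0.0000). Since A1 is tangent to DT there, RT ⟂ DT, so R = T + (0, 4.1) = (-40.500, 4.1000). On A1, T sits at bearing -90° from R; an 80° counterclockwise sweep puts W at bearing -10°, so W = R + 4.1·(cos -10°, sin -10°) = (-36.462, 3.3880). Tangency of A1 to WN means the radius RW is perpendicular to WN, so WN runs along (−sin -10°, cos -10°); with |WN| = 10.9, N = (-34.570, 14.122). Then |DN| = |N − D| = 37.343.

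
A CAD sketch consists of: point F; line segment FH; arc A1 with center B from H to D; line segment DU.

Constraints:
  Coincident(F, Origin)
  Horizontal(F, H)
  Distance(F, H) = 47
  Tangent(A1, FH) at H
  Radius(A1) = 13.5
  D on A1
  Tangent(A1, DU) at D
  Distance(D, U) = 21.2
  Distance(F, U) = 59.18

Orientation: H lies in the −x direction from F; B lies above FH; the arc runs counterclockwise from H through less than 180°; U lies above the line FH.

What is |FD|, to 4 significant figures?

40.24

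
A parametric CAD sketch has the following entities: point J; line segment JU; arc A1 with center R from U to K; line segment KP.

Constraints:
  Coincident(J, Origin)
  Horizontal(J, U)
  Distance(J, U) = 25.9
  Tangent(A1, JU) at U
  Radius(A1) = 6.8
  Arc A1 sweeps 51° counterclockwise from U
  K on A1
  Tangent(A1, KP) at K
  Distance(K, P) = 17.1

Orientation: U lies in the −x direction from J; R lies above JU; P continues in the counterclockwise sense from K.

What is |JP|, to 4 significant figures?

18.63

On A1, U sits at bearing -90° from R; a 51° counterclockwise sweep puts K at bearing -39°, so K = R + 6.8·(cos -39°, sin -39°) = (-20.62, 2.521). A1 meets KP tangentially, so RK is at right angles to KP, so KP runs along (−sin -39°, cos -39°); with |KP| = 17.1, P = (-9.854, 15.81). Then |JP| = |P − J| = 18.63.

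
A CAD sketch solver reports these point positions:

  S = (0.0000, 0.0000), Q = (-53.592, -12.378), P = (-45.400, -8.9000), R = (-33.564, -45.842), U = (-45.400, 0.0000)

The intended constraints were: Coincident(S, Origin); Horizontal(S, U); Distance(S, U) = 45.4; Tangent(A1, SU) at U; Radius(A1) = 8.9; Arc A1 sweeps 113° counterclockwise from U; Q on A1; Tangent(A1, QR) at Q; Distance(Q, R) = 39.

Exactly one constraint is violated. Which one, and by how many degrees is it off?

Tangent(A1, QR) at Q — off by 7.90°.

S = (0.00, 0.00) ✓; S.y = 0.00, U.y = 0.00 ✓; |SU| = 45.40 ✓; ∠(PU, US) = 90.00° ✓; |PU| = 8.900 ✓; bearing(P→Q) − bearing(P→U) = 113.0° ✓; |PQ| = 8.900 ✓; ∠(PQ, QR) = 82.10° ✗; |QR| = 39.00 ✓.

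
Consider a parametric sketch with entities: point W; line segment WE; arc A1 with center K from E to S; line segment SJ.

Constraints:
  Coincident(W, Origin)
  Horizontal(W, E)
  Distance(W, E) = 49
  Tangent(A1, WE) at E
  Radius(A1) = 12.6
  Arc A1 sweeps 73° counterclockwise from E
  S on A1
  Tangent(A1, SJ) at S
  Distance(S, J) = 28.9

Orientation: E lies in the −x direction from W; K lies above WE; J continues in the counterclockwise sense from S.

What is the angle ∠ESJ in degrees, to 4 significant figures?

143.5°

On A1, E sits at bearing -90° from K; a 73° counterclockwise sweep puts S at bearing -17°, so S = K + 12.6·(cos -17°, sin -17°) = (-36.95, 8.916). Tangency of A1 to SJ means the radius KS is perpendicular to SJ, so SJ runs along (−sin -17°, cos -17°); with |SJ| = 28.9, J = (-28.50, 36.55). Then cos ∠ESJ = SE·SJ / (|SE||SJ|), giving 143.5°.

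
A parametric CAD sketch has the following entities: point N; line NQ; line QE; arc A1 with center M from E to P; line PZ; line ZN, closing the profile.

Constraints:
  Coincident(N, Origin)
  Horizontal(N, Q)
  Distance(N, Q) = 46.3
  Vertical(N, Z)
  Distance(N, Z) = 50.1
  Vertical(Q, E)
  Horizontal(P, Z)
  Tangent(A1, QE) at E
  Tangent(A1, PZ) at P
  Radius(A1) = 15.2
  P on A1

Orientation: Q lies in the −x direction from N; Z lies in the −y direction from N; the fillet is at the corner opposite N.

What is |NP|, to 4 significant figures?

58.97

The virtual corner opposite N is at (-46.30, -50.10). Since A1 is tangent to QE there, ME ⟂ QE and tangency of A1 to PZ means the radius MP is perpendicular to PZ, with radius 15.2, so the center M sits 15.2 in from both sides at M = (-31.10, -34.90). That places the tangent points at E = (-46.30, -34.90) on QE and P = (-31.10, -50.10) on PZ. Then |NP| = |P − N| = 58.97.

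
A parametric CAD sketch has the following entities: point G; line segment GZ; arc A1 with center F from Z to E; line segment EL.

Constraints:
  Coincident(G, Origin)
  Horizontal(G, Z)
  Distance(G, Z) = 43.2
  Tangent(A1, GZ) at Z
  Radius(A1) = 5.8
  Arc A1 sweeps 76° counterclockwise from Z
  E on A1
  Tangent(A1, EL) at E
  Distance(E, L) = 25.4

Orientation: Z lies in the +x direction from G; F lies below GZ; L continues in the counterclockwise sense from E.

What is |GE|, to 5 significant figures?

37.829

G is at the origin; G and Z share the same y with |GZ| = 43.2 and Z on the +x side, so Z = (43.200, 0.0000). A1 meets GZ tangentially, so FZ is at right angles to GZ, so F = Z + (0, -5.8) = (43.200, -5.8000). On A1, Z sits at bearing 90° from F; a 76° counterclockwise sweep puts E at bearing 166°, so E = F + 5.8·(cos 166°, sin 166°) = (37.572, -4.3969). Then |GE| = |E − G| = 37.829.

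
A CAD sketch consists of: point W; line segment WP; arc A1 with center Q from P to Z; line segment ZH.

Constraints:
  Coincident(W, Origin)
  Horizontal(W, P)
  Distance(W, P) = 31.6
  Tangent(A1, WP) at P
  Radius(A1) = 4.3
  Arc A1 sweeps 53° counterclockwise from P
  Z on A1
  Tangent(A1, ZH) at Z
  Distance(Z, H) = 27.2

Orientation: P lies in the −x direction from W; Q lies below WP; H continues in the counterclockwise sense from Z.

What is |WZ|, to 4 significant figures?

35.08

W is at the origin; W and P share the same y with |WP| = 31.6 and P on the −x side, so P = (-31.60, 0.000). The tangent condition forces QP to be normal to WP, so Q = P + (0, -4.3) = (-31.60, -4.300). On A1, P sits at bearing 90° from Q; a 53° counterclockwise sweep puts Z at bearing 143°, so Z = Q + 4.3·(cos 143°, sin 143°) = (-35.03, -1.712). Then |WZ| = |Z − W| = 35.08.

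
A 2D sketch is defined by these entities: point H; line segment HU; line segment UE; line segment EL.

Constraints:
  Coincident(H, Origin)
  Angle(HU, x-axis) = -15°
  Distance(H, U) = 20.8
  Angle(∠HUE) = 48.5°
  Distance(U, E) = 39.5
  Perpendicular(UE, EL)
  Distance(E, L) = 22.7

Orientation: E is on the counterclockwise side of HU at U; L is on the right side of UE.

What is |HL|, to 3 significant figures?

46.1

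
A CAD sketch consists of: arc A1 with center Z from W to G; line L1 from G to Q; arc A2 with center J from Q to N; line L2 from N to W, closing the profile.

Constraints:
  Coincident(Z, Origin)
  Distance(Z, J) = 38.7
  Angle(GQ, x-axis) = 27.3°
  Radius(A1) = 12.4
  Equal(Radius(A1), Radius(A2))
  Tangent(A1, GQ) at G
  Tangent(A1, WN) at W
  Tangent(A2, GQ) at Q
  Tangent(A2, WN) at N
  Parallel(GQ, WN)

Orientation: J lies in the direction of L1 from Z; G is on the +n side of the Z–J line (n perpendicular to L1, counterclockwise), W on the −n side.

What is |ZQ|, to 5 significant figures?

40.638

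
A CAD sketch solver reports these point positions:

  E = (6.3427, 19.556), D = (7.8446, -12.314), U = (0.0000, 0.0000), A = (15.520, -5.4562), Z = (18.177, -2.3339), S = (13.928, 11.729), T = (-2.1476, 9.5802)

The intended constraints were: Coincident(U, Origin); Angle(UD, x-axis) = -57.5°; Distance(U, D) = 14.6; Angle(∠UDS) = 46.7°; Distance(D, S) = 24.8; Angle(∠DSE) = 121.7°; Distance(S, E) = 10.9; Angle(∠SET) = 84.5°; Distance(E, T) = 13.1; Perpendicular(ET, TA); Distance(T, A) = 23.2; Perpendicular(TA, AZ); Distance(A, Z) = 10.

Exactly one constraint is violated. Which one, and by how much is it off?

Distance(A, Z) = 10 — off by 5.90.

U = (0.00, 0.00) ✓; UD at -57.50° ✓; |UD| = 14.60 ✓; ∠UDS = 46.70° ✓; |DS| = 24.80 ✓; ∠DSE = 121.7° ✓; |SE| = 10.90 ✓; ∠SET = 84.50° ✓; |ET| = 13.10 ✓; ∠(ET, TA) = 90.00° ✓; |TA| = 23.20 ✓; ∠(TA, AZ) = 90.00° ✓; |AZ| = 4.100 ✗.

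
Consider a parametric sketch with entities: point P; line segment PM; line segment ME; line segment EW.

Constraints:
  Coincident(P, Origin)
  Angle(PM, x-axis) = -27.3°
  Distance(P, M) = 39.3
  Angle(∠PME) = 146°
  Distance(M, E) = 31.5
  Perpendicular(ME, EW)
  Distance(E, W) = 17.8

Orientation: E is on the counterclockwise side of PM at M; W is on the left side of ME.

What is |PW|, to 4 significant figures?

64.22

P is at the origin; PM runs at -27.3° with length 39.3, so M = 39.3·(cos -27.3°, sin -27.3°) = (34.92, -18.02). ∠PME = 146.0°, so ME runs at -27.3° + (180° − 146.0°) = 6.700° from the x-axis; with |ME| = 31.5, E = M + 31.5·(cos 6.700°, sin 6.700°) = (66.21, -14.35). The perpendicularity gives EW at right angles to ME; with |EW| = 17.8 on the left of ME, W = E + 17.8·(-0.1167, 0.9932) = (64.13, 3.329). Then |PW| = |W − P| = 64.22.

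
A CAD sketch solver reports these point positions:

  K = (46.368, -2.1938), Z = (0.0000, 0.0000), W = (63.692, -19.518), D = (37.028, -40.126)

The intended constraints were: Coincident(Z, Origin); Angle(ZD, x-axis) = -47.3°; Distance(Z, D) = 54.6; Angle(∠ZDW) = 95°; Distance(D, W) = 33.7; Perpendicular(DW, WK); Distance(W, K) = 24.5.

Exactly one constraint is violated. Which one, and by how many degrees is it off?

Perpendicular(DW, WK) — off by 7.30°.

Z = (0.00, 0.00) ✓; ZD at -47.30° ✓; |ZD| = 54.60 ✓; ∠ZDW = 95.00° ✓; |DW| = 33.70 ✓; ∠(DW, WK) = 97.30° ✗; |WK| = 24.50 ✓.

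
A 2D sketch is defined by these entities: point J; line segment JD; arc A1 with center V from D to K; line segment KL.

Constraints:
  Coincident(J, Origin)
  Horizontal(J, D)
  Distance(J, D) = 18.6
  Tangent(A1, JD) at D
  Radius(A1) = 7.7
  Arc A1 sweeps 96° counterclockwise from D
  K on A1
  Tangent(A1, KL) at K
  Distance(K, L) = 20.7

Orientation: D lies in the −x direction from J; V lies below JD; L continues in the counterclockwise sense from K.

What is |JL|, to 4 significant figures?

37.77

J is at the origin; J and D share the same y with |JD| = 18.6 and D on the −x side, so D = (-18.60, 0.000). Since A1 is tangent to JD there, VD ⟂ JD, so V = D + (0, -7.7) = (-18.60, -7.700). On A1, D sits at bearing 90° from V; a 96° counterclockwise sweep puts K at bearing 186°, so K = V + 7.7·(cos 186°, sin 186°) = (-26.26, -8.505). A1 meets KL tangentially, so VK is at right angles to KL, so KL runs along (−sin 186°, cos 186°); with |KL| = 20.7, L = (-24.09, -29.09). Then |JL| = |L − J| = 37.77.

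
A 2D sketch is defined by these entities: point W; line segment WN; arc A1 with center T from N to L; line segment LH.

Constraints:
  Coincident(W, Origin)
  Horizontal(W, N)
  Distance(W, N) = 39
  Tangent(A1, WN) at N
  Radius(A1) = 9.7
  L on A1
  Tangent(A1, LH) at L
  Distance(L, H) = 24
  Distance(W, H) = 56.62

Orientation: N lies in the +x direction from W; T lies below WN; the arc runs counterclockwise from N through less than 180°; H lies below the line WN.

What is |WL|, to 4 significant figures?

34.50

Checks: W.y = 0.00, N.y = 0.00 ✓; |TL| = 9.700 ✓; ∠(TL, LH) = 90.00° ✓; |LH| = 24.00 ✓; |WH| = 56.62 ✓.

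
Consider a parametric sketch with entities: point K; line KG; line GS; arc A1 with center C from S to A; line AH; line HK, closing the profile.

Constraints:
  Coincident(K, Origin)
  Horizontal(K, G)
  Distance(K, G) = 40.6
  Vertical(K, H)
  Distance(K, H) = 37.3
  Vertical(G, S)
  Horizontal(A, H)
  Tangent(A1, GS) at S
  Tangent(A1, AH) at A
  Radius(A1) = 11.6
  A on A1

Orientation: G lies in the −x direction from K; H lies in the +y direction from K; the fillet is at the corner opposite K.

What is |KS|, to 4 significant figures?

48.05

K is at the origin; K and G share the same y with |KG| = 40.6 and G on the −x side, so G = (-40.60, 0.000). K and H share the same x with |KH| = 37.3 and H on the +y side, so H = (0.000, 37.30). The virtual corner opposite K is at (-40.60, 37.30). Since A1 is tangent to GS there, CS ⟂ GS and A1 meets AH tangentially, so CA is at right angles to AH, with radius 11.6, so the center C sits 11.6 in from both sides at C = (-29.00, 25.70). That places the tangent points at S = (-40.60, 25.70) on GS and A = (-29.00, 37.30) on AH. Then |KS| = |S − K| = 48.05.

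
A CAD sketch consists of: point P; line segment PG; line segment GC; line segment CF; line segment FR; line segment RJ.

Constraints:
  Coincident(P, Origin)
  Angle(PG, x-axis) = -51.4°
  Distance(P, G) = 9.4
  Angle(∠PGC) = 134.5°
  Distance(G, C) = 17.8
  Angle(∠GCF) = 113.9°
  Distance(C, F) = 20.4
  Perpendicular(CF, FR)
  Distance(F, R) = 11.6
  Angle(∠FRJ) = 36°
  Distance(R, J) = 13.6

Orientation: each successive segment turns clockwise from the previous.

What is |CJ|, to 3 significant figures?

12.4

The perpendicularity gives FR at right angles to CF, so FR runs at 107°; with |FR| = 11.6, R = (-19.2, -19.9). ∠FRJ = 36.0° gives RJ at -37.0° from the x-axis; with |RJ| = 13.6, J = (-8.31, -28.1). Then |CJ| = |J − C| = 12.4.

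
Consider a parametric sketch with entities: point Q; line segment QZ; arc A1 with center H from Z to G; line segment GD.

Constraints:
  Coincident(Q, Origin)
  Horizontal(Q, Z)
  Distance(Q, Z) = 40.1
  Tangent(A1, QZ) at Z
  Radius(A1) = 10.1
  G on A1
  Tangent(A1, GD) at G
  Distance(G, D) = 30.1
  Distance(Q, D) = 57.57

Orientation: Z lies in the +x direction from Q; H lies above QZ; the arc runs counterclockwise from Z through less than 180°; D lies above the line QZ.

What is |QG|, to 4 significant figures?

51.42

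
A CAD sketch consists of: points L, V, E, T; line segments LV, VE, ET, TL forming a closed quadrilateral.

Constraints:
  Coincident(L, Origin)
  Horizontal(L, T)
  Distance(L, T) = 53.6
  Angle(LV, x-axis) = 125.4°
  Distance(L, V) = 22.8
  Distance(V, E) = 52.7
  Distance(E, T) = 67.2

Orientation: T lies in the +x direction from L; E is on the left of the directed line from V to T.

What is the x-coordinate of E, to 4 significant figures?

20.94

Checks: |VE| = 52.70 ✓; |ET| = 67.20 ✓.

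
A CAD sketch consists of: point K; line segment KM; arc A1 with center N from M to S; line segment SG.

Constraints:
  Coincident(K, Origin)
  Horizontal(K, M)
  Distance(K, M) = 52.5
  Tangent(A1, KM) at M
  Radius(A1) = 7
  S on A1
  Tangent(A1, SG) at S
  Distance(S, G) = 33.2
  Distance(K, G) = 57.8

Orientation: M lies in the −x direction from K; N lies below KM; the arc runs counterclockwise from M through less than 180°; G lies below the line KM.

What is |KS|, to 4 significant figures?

59.52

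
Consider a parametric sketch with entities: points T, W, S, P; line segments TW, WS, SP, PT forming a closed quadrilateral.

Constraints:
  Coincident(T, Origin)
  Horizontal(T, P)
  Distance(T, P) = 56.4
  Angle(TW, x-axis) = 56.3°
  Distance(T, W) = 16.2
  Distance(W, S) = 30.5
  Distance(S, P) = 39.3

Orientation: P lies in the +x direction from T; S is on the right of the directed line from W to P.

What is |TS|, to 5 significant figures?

25.009

Checks: |WS| = 30.50 ✓; |SP| = 39.30 ✓.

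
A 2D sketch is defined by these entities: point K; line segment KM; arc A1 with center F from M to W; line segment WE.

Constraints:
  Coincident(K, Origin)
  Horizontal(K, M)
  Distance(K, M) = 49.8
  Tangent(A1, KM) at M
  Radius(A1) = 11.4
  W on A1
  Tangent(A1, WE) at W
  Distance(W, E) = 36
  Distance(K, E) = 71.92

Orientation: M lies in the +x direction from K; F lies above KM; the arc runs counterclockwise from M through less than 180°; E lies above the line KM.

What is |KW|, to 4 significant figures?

62.49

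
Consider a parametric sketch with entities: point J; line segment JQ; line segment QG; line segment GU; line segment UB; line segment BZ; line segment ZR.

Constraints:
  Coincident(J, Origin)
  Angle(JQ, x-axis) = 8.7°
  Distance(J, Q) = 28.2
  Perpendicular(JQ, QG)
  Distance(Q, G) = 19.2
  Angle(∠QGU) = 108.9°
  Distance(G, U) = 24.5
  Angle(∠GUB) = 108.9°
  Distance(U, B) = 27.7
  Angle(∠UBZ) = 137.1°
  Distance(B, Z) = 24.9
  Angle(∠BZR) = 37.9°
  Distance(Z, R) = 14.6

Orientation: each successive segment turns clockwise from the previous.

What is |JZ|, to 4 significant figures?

21.85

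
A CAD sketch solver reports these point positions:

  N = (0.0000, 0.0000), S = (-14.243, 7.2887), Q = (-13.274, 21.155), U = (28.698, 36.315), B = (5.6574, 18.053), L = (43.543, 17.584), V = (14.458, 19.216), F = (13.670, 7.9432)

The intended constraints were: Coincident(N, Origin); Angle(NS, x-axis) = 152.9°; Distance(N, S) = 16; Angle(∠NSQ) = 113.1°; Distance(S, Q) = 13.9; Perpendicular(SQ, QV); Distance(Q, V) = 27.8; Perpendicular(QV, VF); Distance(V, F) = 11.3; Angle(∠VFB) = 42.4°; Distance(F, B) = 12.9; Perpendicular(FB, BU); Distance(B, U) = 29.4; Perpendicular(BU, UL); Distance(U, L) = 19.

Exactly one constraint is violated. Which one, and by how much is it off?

Distance(U, L) = 19 — off by 4.90.

N = (0.00, 0.00) ✓; NS at 152.9° ✓; |NS| = 16.00 ✓; ∠NSQ = 113.1° ✓; |SQ| = 13.90 ✓; ∠(SQ, QV) = 90.00° ✓; |QV| = 27.80 ✓; ∠(QV, VF) = 90.00° ✓; |VF| = 11.30 ✓; ∠VFB = 42.40° ✓; |FB| = 12.90 ✓; ∠(FB, BU) = 90.00° ✓; |BU| = 29.40 ✓; ∠(BU, UL) = 90.00° ✓; |UL| = 23.90 ✗.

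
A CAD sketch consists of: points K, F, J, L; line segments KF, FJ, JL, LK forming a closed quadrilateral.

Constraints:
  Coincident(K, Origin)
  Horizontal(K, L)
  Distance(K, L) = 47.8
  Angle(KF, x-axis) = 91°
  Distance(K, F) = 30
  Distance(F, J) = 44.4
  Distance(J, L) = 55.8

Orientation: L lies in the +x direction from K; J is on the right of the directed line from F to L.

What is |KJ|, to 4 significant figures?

15.35

K is at the origin; KL is horizontal with |KL| = 47.8 and L in +x, so L = (47.8, 0). KF runs at 91.0° with |KF| = 30.0, so F = (-0.5236, 30.00). J is determined by |FJ| = 44.4 and |JL| = 55.8 together: it lies at the intersection of circle(F, 44.4) and circle(L, 55.8). With |FL| = 56.88, the foot of the radical line on FL is 18.40 from F and the perpendicular offset is √(44.4² − 18.40²) = 40.41. Taking the right-of-FL solution: J = (-6.205, -14.04).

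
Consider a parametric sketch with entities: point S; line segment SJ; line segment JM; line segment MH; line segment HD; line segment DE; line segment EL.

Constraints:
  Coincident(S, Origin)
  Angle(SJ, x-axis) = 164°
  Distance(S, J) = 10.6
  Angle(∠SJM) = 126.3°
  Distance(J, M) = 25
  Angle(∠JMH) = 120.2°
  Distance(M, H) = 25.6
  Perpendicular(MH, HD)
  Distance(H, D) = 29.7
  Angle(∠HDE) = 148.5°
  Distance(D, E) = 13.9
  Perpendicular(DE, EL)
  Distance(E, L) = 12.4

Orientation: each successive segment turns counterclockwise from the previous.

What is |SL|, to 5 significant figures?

16.543

∠HDE = 148.5° gives DE at 39.000° from the x-axis; with |DE| = 13.9, E = (13.620, -25.123). DE is perpendicular to EL, so EL runs at 129.00°; with |EL| = 12.4, L = (5.8162, -15.487). Then |SL| = |L − S| = 16.543.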